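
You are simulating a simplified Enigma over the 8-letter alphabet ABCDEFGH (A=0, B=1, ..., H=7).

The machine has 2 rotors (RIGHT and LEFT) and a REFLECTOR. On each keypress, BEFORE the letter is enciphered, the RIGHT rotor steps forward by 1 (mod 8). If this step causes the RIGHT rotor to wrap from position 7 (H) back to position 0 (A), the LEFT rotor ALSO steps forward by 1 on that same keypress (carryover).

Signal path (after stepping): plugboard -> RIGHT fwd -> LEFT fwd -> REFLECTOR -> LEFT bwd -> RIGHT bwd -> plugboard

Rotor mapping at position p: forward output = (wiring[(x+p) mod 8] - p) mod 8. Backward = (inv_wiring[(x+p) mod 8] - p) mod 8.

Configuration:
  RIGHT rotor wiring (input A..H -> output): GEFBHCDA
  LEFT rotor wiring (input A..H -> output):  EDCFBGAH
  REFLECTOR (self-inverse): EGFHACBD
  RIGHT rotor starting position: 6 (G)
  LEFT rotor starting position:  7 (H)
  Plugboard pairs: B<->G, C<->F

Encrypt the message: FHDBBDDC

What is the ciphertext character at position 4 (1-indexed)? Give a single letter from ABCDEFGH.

Char 1 ('F'): step: R->7, L=7; F->plug->C->R->F->L->C->refl->F->L'->B->R'->A->plug->A
Char 2 ('H'): step: R->0, L->0 (L advanced); H->plug->H->R->A->L->E->refl->A->L'->G->R'->A->plug->A
Char 3 ('D'): step: R->1, L=0; D->plug->D->R->G->L->A->refl->E->L'->A->R'->C->plug->F
Char 4 ('B'): step: R->2, L=0; B->plug->G->R->E->L->B->refl->G->L'->F->R'->C->plug->F

F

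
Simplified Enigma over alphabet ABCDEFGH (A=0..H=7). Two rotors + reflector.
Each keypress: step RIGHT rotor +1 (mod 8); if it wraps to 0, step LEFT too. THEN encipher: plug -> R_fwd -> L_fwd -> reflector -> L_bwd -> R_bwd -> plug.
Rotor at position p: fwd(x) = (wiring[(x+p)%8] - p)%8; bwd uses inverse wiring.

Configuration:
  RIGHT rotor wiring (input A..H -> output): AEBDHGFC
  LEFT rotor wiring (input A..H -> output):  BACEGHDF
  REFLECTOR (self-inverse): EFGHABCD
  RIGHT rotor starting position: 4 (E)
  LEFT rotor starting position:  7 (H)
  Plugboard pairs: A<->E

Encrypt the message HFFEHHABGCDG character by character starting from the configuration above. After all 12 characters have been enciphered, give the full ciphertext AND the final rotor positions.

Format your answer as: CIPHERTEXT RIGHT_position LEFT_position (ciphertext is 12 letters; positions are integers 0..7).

Char 1 ('H'): step: R->5, L=7; H->plug->H->R->C->L->B->refl->F->L'->E->R'->F->plug->F
Char 2 ('F'): step: R->6, L=7; F->plug->F->R->F->L->H->refl->D->L'->D->R'->E->plug->A
Char 3 ('F'): step: R->7, L=7; F->plug->F->R->A->L->G->refl->C->L'->B->R'->B->plug->B
Char 4 ('E'): step: R->0, L->0 (L advanced); E->plug->A->R->A->L->B->refl->F->L'->H->R'->E->plug->A
Char 5 ('H'): step: R->1, L=0; H->plug->H->R->H->L->F->refl->B->L'->A->R'->B->plug->B
Char 6 ('H'): step: R->2, L=0; H->plug->H->R->C->L->C->refl->G->L'->E->R'->D->plug->D
Char 7 ('A'): step: R->3, L=0; A->plug->E->R->H->L->F->refl->B->L'->A->R'->A->plug->E
Char 8 ('B'): step: R->4, L=0; B->plug->B->R->C->L->C->refl->G->L'->E->R'->E->plug->A
Char 9 ('G'): step: R->5, L=0; G->plug->G->R->G->L->D->refl->H->L'->F->R'->C->plug->C
Char 10 ('C'): step: R->6, L=0; C->plug->C->R->C->L->C->refl->G->L'->E->R'->B->plug->B
Char 11 ('D'): step: R->7, L=0; D->plug->D->R->C->L->C->refl->G->L'->E->R'->E->plug->A
Char 12 ('G'): step: R->0, L->1 (L advanced); G->plug->G->R->F->L->C->refl->G->L'->E->R'->B->plug->B
Final: ciphertext=FABABDEACBAB, RIGHT=0, LEFT=1

Answer: FABABDEACBAB 0 1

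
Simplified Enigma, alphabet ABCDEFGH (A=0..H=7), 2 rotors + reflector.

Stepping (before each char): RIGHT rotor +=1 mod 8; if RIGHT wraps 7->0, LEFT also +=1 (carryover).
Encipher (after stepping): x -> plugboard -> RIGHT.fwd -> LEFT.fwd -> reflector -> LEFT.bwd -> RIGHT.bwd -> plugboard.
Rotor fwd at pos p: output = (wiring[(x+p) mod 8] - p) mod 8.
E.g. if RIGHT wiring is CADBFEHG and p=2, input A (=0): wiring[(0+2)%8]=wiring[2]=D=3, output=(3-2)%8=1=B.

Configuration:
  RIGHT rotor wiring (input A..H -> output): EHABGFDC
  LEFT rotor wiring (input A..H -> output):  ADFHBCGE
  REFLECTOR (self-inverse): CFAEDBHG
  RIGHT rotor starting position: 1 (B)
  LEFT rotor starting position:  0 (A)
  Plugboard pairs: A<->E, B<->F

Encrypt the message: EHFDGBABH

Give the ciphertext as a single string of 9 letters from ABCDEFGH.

Answer: DDCHEDDFC

Derivation:
Char 1 ('E'): step: R->2, L=0; E->plug->A->R->G->L->G->refl->H->L'->D->R'->D->plug->D
Char 2 ('H'): step: R->3, L=0; H->plug->H->R->F->L->C->refl->A->L'->A->R'->D->plug->D
Char 3 ('F'): step: R->4, L=0; F->plug->B->R->B->L->D->refl->E->L'->H->R'->C->plug->C
Char 4 ('D'): step: R->5, L=0; D->plug->D->R->H->L->E->refl->D->L'->B->R'->H->plug->H
Char 5 ('G'): step: R->6, L=0; G->plug->G->R->A->L->A->refl->C->L'->F->R'->A->plug->E
Char 6 ('B'): step: R->7, L=0; B->plug->F->R->H->L->E->refl->D->L'->B->R'->D->plug->D
Char 7 ('A'): step: R->0, L->1 (L advanced); A->plug->E->R->G->L->D->refl->E->L'->B->R'->D->plug->D
Char 8 ('B'): step: R->1, L=1; B->plug->F->R->C->L->G->refl->H->L'->H->R'->B->plug->F
Char 9 ('H'): step: R->2, L=1; H->plug->H->R->F->L->F->refl->B->L'->E->R'->C->plug->C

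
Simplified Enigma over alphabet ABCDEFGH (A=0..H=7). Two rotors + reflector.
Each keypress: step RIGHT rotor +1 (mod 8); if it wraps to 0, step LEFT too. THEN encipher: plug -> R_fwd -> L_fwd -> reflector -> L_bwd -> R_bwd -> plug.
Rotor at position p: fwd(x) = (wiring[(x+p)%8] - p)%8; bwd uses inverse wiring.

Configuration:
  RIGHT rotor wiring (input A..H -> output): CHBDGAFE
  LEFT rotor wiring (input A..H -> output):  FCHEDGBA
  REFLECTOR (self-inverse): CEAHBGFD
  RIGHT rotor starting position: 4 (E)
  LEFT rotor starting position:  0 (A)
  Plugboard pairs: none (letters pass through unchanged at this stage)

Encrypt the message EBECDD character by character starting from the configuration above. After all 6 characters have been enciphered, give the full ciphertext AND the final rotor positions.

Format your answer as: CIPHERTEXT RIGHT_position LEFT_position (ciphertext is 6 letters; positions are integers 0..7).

Char 1 ('E'): step: R->5, L=0; E->plug->E->R->C->L->H->refl->D->L'->E->R'->F->plug->F
Char 2 ('B'): step: R->6, L=0; B->plug->B->R->G->L->B->refl->E->L'->D->R'->E->plug->E
Char 3 ('E'): step: R->7, L=0; E->plug->E->R->E->L->D->refl->H->L'->C->R'->D->plug->D
Char 4 ('C'): step: R->0, L->1 (L advanced); C->plug->C->R->B->L->G->refl->F->L'->E->R'->H->plug->H
Char 5 ('D'): step: R->1, L=1; D->plug->D->R->F->L->A->refl->C->L'->D->R'->G->plug->G
Char 6 ('D'): step: R->2, L=1; D->plug->D->R->G->L->H->refl->D->L'->C->R'->F->plug->F
Final: ciphertext=FEDHGF, RIGHT=2, LEFT=1

Answer: FEDHGF 2 1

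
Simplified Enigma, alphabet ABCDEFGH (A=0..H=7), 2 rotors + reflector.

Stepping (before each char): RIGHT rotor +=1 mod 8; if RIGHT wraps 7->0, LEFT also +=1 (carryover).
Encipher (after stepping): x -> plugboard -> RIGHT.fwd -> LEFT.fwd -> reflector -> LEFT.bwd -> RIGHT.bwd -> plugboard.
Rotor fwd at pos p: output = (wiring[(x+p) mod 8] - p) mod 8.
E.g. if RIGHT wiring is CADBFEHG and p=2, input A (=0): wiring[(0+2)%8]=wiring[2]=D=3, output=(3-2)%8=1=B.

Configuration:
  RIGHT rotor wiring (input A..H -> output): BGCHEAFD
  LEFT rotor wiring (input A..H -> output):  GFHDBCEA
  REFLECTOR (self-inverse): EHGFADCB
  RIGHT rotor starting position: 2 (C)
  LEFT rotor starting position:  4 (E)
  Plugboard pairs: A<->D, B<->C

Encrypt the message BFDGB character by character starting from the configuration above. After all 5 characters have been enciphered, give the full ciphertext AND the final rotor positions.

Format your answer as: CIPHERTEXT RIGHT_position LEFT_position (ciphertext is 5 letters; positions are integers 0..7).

Answer: HHGAF 7 4

Derivation:
Char 1 ('B'): step: R->3, L=4; B->plug->C->R->F->L->B->refl->H->L'->H->R'->H->plug->H
Char 2 ('F'): step: R->4, L=4; F->plug->F->R->C->L->A->refl->E->L'->D->R'->H->plug->H
Char 3 ('D'): step: R->5, L=4; D->plug->A->R->D->L->E->refl->A->L'->C->R'->G->plug->G
Char 4 ('G'): step: R->6, L=4; G->plug->G->R->G->L->D->refl->F->L'->A->R'->D->plug->A
Char 5 ('B'): step: R->7, L=4; B->plug->C->R->H->L->H->refl->B->L'->F->R'->F->plug->F
Final: ciphertext=HHGAF, RIGHT=7, LEFT=4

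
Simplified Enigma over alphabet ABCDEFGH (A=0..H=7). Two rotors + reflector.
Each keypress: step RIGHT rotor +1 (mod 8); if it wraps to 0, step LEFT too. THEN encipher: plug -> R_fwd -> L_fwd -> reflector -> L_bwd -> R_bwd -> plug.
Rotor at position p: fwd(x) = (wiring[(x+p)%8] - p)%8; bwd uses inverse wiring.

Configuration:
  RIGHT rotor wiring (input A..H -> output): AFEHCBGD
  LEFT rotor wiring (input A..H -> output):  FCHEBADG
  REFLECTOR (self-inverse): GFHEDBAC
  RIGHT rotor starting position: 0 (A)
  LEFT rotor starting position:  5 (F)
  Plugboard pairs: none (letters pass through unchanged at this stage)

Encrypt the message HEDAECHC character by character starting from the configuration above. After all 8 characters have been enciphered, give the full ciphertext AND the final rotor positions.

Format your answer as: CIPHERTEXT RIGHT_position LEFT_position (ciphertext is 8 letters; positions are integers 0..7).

Answer: EAHBFGEA 0 6

Derivation:
Char 1 ('H'): step: R->1, L=5; H->plug->H->R->H->L->E->refl->D->L'->A->R'->E->plug->E
Char 2 ('E'): step: R->2, L=5; E->plug->E->R->E->L->F->refl->B->L'->C->R'->A->plug->A
Char 3 ('D'): step: R->3, L=5; D->plug->D->R->D->L->A->refl->G->L'->B->R'->H->plug->H
Char 4 ('A'): step: R->4, L=5; A->plug->A->R->G->L->H->refl->C->L'->F->R'->B->plug->B
Char 5 ('E'): step: R->5, L=5; E->plug->E->R->A->L->D->refl->E->L'->H->R'->F->plug->F
Char 6 ('C'): step: R->6, L=5; C->plug->C->R->C->L->B->refl->F->L'->E->R'->G->plug->G
Char 7 ('H'): step: R->7, L=5; H->plug->H->R->H->L->E->refl->D->L'->A->R'->E->plug->E
Char 8 ('C'): step: R->0, L->6 (L advanced); C->plug->C->R->E->L->B->refl->F->L'->A->R'->A->plug->A
Final: ciphertext=EAHBFGEA, RIGHT=0, LEFT=6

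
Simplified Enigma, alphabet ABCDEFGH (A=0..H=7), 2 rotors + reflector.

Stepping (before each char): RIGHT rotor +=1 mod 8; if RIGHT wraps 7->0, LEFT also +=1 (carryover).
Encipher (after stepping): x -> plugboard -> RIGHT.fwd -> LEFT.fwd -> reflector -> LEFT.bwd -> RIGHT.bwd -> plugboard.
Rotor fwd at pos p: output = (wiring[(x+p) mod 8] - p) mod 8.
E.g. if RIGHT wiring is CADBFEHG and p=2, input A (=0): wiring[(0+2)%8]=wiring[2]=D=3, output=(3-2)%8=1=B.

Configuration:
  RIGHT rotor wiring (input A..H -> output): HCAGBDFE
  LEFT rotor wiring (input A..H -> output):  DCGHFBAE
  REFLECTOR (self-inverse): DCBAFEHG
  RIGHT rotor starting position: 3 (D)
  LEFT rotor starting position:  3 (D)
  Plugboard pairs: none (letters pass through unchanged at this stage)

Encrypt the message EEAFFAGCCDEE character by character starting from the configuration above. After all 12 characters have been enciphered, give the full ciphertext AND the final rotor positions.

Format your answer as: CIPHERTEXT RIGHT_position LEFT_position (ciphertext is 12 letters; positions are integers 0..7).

Answer: DCHHAEBBHGCC 7 4

Derivation:
Char 1 ('E'): step: R->4, L=3; E->plug->E->R->D->L->F->refl->E->L'->A->R'->D->plug->D
Char 2 ('E'): step: R->5, L=3; E->plug->E->R->F->L->A->refl->D->L'->H->R'->C->plug->C
Char 3 ('A'): step: R->6, L=3; A->plug->A->R->H->L->D->refl->A->L'->F->R'->H->plug->H
Char 4 ('F'): step: R->7, L=3; F->plug->F->R->C->L->G->refl->H->L'->G->R'->H->plug->H
Char 5 ('F'): step: R->0, L->4 (L advanced); F->plug->F->R->D->L->A->refl->D->L'->H->R'->A->plug->A
Char 6 ('A'): step: R->1, L=4; A->plug->A->R->B->L->F->refl->E->L'->C->R'->E->plug->E
Char 7 ('G'): step: R->2, L=4; G->plug->G->R->F->L->G->refl->H->L'->E->R'->B->plug->B
Char 8 ('C'): step: R->3, L=4; C->plug->C->R->A->L->B->refl->C->L'->G->R'->B->plug->B
Char 9 ('C'): step: R->4, L=4; C->plug->C->R->B->L->F->refl->E->L'->C->R'->H->plug->H
Char 10 ('D'): step: R->5, L=4; D->plug->D->R->C->L->E->refl->F->L'->B->R'->G->plug->G
Char 11 ('E'): step: R->6, L=4; E->plug->E->R->C->L->E->refl->F->L'->B->R'->C->plug->C
Char 12 ('E'): step: R->7, L=4; E->plug->E->R->H->L->D->refl->A->L'->D->R'->C->plug->C
Final: ciphertext=DCHHAEBBHGCC, RIGHT=7, LEFT=4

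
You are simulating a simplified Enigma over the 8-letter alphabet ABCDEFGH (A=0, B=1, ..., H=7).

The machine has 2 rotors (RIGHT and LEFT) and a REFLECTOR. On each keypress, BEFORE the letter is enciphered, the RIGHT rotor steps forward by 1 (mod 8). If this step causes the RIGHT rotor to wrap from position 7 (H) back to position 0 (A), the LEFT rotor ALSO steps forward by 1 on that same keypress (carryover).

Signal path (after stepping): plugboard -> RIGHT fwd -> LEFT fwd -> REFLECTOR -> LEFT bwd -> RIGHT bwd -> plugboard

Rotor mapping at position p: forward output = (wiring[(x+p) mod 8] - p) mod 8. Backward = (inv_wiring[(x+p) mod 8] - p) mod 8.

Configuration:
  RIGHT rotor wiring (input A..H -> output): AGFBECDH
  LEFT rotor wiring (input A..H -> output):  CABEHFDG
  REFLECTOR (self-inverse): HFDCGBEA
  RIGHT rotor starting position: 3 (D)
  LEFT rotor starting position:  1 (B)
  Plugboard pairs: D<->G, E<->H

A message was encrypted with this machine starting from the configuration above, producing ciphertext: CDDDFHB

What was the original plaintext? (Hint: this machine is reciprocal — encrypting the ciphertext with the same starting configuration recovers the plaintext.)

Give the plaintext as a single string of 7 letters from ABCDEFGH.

Answer: BGHEHGF

Derivation:
Char 1 ('C'): step: R->4, L=1; C->plug->C->R->H->L->B->refl->F->L'->G->R'->B->plug->B
Char 2 ('D'): step: R->5, L=1; D->plug->G->R->E->L->E->refl->G->L'->D->R'->D->plug->G
Char 3 ('D'): step: R->6, L=1; D->plug->G->R->G->L->F->refl->B->L'->H->R'->E->plug->H
Char 4 ('D'): step: R->7, L=1; D->plug->G->R->D->L->G->refl->E->L'->E->R'->H->plug->E
Char 5 ('F'): step: R->0, L->2 (L advanced); F->plug->F->R->C->L->F->refl->B->L'->E->R'->E->plug->H
Char 6 ('H'): step: R->1, L=2; H->plug->E->R->B->L->C->refl->D->L'->D->R'->D->plug->G
Char 7 ('B'): step: R->2, L=2; B->plug->B->R->H->L->G->refl->E->L'->F->R'->F->plug->F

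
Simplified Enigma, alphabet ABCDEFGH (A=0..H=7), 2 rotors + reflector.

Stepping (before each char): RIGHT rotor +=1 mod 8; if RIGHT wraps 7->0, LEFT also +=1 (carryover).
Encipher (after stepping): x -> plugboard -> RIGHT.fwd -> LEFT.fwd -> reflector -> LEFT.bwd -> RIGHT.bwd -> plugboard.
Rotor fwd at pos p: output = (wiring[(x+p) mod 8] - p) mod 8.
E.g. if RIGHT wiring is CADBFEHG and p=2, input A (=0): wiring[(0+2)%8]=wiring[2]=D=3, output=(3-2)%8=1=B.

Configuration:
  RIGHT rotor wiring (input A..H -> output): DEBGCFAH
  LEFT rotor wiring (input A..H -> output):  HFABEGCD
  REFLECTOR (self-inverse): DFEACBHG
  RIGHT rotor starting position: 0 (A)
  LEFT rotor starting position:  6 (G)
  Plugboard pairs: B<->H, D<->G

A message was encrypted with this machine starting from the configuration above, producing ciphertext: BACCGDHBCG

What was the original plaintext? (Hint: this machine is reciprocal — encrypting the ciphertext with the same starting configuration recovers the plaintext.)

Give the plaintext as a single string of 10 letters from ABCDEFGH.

Answer: GFDFHFACAF

Derivation:
Char 1 ('B'): step: R->1, L=6; B->plug->H->R->C->L->B->refl->F->L'->B->R'->D->plug->G
Char 2 ('A'): step: R->2, L=6; A->plug->A->R->H->L->A->refl->D->L'->F->R'->F->plug->F
Char 3 ('C'): step: R->3, L=6; C->plug->C->R->C->L->B->refl->F->L'->B->R'->G->plug->D
Char 4 ('C'): step: R->4, L=6; C->plug->C->R->E->L->C->refl->E->L'->A->R'->F->plug->F
Char 5 ('G'): step: R->5, L=6; G->plug->D->R->G->L->G->refl->H->L'->D->R'->B->plug->H
Char 6 ('D'): step: R->6, L=6; D->plug->G->R->E->L->C->refl->E->L'->A->R'->F->plug->F
Char 7 ('H'): step: R->7, L=6; H->plug->B->R->E->L->C->refl->E->L'->A->R'->A->plug->A
Char 8 ('B'): step: R->0, L->7 (L advanced); B->plug->H->R->H->L->D->refl->A->L'->B->R'->C->plug->C
Char 9 ('C'): step: R->1, L=7; C->plug->C->R->F->L->F->refl->B->L'->D->R'->A->plug->A
Char 10 ('G'): step: R->2, L=7; G->plug->D->R->D->L->B->refl->F->L'->F->R'->F->plug->F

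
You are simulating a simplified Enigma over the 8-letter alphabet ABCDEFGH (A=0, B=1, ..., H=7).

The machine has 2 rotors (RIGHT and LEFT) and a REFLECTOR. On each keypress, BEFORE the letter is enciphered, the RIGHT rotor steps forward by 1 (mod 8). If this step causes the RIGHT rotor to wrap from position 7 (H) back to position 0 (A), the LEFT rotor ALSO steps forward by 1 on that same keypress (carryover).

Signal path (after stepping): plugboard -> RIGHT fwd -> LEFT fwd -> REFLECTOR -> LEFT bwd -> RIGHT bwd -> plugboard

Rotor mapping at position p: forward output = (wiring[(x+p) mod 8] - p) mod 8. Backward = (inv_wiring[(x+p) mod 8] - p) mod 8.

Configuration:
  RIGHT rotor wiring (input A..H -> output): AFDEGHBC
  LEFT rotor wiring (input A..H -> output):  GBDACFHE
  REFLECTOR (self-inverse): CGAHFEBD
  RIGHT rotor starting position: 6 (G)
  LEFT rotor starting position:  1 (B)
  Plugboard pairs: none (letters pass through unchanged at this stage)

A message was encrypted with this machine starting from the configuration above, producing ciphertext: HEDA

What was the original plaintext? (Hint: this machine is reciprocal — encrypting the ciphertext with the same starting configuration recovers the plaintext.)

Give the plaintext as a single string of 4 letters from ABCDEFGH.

Answer: CDBF

Derivation:
Char 1 ('H'): step: R->7, L=1; H->plug->H->R->C->L->H->refl->D->L'->G->R'->C->plug->C
Char 2 ('E'): step: R->0, L->2 (L advanced); E->plug->E->R->G->L->E->refl->F->L'->E->R'->D->plug->D
Char 3 ('D'): step: R->1, L=2; D->plug->D->R->F->L->C->refl->A->L'->C->R'->B->plug->B
Char 4 ('A'): step: R->2, L=2; A->plug->A->R->B->L->G->refl->B->L'->A->R'->F->plug->F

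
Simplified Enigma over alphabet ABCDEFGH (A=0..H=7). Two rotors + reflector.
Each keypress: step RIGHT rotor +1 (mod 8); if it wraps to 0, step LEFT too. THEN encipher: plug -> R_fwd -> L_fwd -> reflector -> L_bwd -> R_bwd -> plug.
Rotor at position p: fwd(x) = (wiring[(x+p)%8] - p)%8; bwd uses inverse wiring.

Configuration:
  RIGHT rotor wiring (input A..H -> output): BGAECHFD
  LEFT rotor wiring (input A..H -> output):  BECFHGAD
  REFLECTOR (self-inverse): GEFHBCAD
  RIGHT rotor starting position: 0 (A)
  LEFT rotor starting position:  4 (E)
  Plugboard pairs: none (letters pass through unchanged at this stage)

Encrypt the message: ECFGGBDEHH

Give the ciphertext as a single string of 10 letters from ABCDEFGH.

Answer: AEHCAFABCF

Derivation:
Char 1 ('E'): step: R->1, L=4; E->plug->E->R->G->L->G->refl->A->L'->F->R'->A->plug->A
Char 2 ('C'): step: R->2, L=4; C->plug->C->R->A->L->D->refl->H->L'->D->R'->E->plug->E
Char 3 ('F'): step: R->3, L=4; F->plug->F->R->G->L->G->refl->A->L'->F->R'->H->plug->H
Char 4 ('G'): step: R->4, L=4; G->plug->G->R->E->L->F->refl->C->L'->B->R'->C->plug->C
Char 5 ('G'): step: R->5, L=4; G->plug->G->R->H->L->B->refl->E->L'->C->R'->A->plug->A
Char 6 ('B'): step: R->6, L=4; B->plug->B->R->F->L->A->refl->G->L'->G->R'->F->plug->F
Char 7 ('D'): step: R->7, L=4; D->plug->D->R->B->L->C->refl->F->L'->E->R'->A->plug->A
Char 8 ('E'): step: R->0, L->5 (L advanced); E->plug->E->R->C->L->G->refl->A->L'->G->R'->B->plug->B
Char 9 ('H'): step: R->1, L=5; H->plug->H->R->A->L->B->refl->E->L'->D->R'->C->plug->C
Char 10 ('H'): step: R->2, L=5; H->plug->H->R->E->L->H->refl->D->L'->B->R'->F->plug->F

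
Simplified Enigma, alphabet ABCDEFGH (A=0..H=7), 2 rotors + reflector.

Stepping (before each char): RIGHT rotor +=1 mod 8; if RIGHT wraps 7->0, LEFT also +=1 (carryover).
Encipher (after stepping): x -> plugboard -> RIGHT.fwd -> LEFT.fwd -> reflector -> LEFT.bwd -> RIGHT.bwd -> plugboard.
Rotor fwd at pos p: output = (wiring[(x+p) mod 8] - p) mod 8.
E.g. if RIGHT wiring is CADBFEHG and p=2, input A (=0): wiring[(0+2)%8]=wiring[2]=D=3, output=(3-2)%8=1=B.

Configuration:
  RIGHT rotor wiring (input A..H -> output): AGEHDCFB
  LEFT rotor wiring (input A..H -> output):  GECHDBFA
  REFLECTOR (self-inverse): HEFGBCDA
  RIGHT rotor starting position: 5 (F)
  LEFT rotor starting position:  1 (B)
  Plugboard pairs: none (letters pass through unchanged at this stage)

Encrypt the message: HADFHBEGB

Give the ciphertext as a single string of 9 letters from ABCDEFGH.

Answer: EEHABGDHD

Derivation:
Char 1 ('H'): step: R->6, L=1; H->plug->H->R->E->L->A->refl->H->L'->G->R'->E->plug->E
Char 2 ('A'): step: R->7, L=1; A->plug->A->R->C->L->G->refl->D->L'->A->R'->E->plug->E
Char 3 ('D'): step: R->0, L->2 (L advanced); D->plug->D->R->H->L->C->refl->F->L'->B->R'->H->plug->H
Char 4 ('F'): step: R->1, L=2; F->plug->F->R->E->L->D->refl->G->L'->F->R'->A->plug->A
Char 5 ('H'): step: R->2, L=2; H->plug->H->R->E->L->D->refl->G->L'->F->R'->B->plug->B
Char 6 ('B'): step: R->3, L=2; B->plug->B->R->A->L->A->refl->H->L'->D->R'->G->plug->G
Char 7 ('E'): step: R->4, L=2; E->plug->E->R->E->L->D->refl->G->L'->F->R'->D->plug->D
Char 8 ('G'): step: R->5, L=2; G->plug->G->R->C->L->B->refl->E->L'->G->R'->H->plug->H
Char 9 ('B'): step: R->6, L=2; B->plug->B->R->D->L->H->refl->A->L'->A->R'->D->plug->D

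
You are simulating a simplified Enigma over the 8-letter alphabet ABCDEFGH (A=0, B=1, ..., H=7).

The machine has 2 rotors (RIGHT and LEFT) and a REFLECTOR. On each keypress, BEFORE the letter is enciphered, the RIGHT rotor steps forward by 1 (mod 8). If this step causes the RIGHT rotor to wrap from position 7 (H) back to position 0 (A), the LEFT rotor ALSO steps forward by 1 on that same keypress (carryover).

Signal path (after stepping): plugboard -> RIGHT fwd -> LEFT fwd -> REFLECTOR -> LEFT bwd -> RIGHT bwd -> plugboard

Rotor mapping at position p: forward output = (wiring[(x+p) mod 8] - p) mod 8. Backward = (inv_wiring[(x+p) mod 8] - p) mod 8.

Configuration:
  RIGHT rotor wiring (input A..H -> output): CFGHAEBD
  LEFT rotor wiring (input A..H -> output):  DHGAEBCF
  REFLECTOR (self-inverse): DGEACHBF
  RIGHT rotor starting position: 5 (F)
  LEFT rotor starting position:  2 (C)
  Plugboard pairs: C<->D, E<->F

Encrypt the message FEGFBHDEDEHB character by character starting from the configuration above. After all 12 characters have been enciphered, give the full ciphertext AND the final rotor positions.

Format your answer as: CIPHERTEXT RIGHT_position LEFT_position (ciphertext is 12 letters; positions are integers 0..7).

Char 1 ('F'): step: R->6, L=2; F->plug->E->R->A->L->E->refl->C->L'->C->R'->G->plug->G
Char 2 ('E'): step: R->7, L=2; E->plug->F->R->B->L->G->refl->B->L'->G->R'->C->plug->D
Char 3 ('G'): step: R->0, L->3 (L advanced); G->plug->G->R->B->L->B->refl->G->L'->C->R'->A->plug->A
Char 4 ('F'): step: R->1, L=3; F->plug->E->R->D->L->H->refl->F->L'->A->R'->F->plug->E
Char 5 ('B'): step: R->2, L=3; B->plug->B->R->F->L->A->refl->D->L'->H->R'->E->plug->F
Char 6 ('H'): step: R->3, L=3; H->plug->H->R->D->L->H->refl->F->L'->A->R'->E->plug->F
Char 7 ('D'): step: R->4, L=3; D->plug->C->R->F->L->A->refl->D->L'->H->R'->D->plug->C
Char 8 ('E'): step: R->5, L=3; E->plug->F->R->B->L->B->refl->G->L'->C->R'->G->plug->G
Char 9 ('D'): step: R->6, L=3; D->plug->C->R->E->L->C->refl->E->L'->G->R'->H->plug->H
Char 10 ('E'): step: R->7, L=3; E->plug->F->R->B->L->B->refl->G->L'->C->R'->H->plug->H
Char 11 ('H'): step: R->0, L->4 (L advanced); H->plug->H->R->D->L->B->refl->G->L'->C->R'->A->plug->A
Char 12 ('B'): step: R->1, L=4; B->plug->B->R->F->L->D->refl->A->L'->A->R'->F->plug->E
Final: ciphertext=GDAEFFCGHHAE, RIGHT=1, LEFT=4

Answer: GDAEFFCGHHAE 1 4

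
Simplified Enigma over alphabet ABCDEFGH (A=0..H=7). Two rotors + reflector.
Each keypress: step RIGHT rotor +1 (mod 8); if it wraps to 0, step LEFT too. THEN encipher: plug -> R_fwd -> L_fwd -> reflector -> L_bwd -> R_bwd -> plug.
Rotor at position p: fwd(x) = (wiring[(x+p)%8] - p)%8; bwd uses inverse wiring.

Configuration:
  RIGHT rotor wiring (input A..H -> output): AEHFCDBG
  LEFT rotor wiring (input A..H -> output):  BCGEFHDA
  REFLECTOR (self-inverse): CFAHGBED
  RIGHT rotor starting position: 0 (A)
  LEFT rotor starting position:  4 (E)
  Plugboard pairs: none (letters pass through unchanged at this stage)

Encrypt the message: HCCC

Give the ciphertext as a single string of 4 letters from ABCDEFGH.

Char 1 ('H'): step: R->1, L=4; H->plug->H->R->H->L->A->refl->C->L'->G->R'->B->plug->B
Char 2 ('C'): step: R->2, L=4; C->plug->C->R->A->L->B->refl->F->L'->E->R'->F->plug->F
Char 3 ('C'): step: R->3, L=4; C->plug->C->R->A->L->B->refl->F->L'->E->R'->H->plug->H
Char 4 ('C'): step: R->4, L=4; C->plug->C->R->F->L->G->refl->E->L'->D->R'->G->plug->G

Answer: BFHG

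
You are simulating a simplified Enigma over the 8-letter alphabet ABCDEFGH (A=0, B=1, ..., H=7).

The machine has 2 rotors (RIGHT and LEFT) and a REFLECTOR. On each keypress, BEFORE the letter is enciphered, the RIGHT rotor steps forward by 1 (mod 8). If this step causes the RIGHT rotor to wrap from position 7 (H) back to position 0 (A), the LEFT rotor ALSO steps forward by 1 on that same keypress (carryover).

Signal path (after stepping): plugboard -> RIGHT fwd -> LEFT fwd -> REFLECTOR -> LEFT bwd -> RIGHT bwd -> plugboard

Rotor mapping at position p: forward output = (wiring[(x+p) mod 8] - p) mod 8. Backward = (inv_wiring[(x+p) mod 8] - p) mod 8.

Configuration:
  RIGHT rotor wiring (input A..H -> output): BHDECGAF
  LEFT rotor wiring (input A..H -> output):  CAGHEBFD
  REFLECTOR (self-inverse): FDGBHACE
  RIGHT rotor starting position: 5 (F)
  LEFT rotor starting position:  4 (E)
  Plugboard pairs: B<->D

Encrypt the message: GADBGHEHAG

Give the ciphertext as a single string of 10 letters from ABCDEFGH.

Answer: FBGCCDCBFC

Derivation:
Char 1 ('G'): step: R->6, L=4; G->plug->G->R->E->L->G->refl->C->L'->G->R'->F->plug->F
Char 2 ('A'): step: R->7, L=4; A->plug->A->R->G->L->C->refl->G->L'->E->R'->D->plug->B
Char 3 ('D'): step: R->0, L->5 (L advanced); D->plug->B->R->H->L->H->refl->E->L'->A->R'->G->plug->G
Char 4 ('B'): step: R->1, L=5; B->plug->D->R->B->L->A->refl->F->L'->D->R'->C->plug->C
Char 5 ('G'): step: R->2, L=5; G->plug->G->R->H->L->H->refl->E->L'->A->R'->C->plug->C
Char 6 ('H'): step: R->3, L=5; H->plug->H->R->A->L->E->refl->H->L'->H->R'->B->plug->D
Char 7 ('E'): step: R->4, L=5; E->plug->E->R->F->L->B->refl->D->L'->E->R'->C->plug->C
Char 8 ('H'): step: R->5, L=5; H->plug->H->R->F->L->B->refl->D->L'->E->R'->D->plug->B
Char 9 ('A'): step: R->6, L=5; A->plug->A->R->C->L->G->refl->C->L'->G->R'->F->plug->F
Char 10 ('G'): step: R->7, L=5; G->plug->G->R->H->L->H->refl->E->L'->A->R'->C->plug->C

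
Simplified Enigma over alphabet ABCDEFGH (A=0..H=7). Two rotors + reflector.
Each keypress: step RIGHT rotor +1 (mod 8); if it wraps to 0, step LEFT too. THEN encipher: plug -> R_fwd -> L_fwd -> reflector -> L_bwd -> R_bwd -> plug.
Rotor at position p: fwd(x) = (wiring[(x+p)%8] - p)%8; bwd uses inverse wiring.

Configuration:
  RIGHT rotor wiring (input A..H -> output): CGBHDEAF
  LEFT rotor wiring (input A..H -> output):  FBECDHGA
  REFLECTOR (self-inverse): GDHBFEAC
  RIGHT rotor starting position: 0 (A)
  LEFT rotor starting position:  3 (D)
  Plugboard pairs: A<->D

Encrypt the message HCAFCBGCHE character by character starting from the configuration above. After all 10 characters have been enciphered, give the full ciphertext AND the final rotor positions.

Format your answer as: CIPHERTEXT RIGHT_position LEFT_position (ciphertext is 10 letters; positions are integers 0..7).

Answer: CEBCAEEFGD 2 4

Derivation:
Char 1 ('H'): step: R->1, L=3; H->plug->H->R->B->L->A->refl->G->L'->G->R'->C->plug->C
Char 2 ('C'): step: R->2, L=3; C->plug->C->R->B->L->A->refl->G->L'->G->R'->E->plug->E
Char 3 ('A'): step: R->3, L=3; A->plug->D->R->F->L->C->refl->H->L'->A->R'->B->plug->B
Char 4 ('F'): step: R->4, L=3; F->plug->F->R->C->L->E->refl->F->L'->E->R'->C->plug->C
Char 5 ('C'): step: R->5, L=3; C->plug->C->R->A->L->H->refl->C->L'->F->R'->D->plug->A
Char 6 ('B'): step: R->6, L=3; B->plug->B->R->H->L->B->refl->D->L'->D->R'->E->plug->E
Char 7 ('G'): step: R->7, L=3; G->plug->G->R->F->L->C->refl->H->L'->A->R'->E->plug->E
Char 8 ('C'): step: R->0, L->4 (L advanced); C->plug->C->R->B->L->D->refl->B->L'->E->R'->F->plug->F
Char 9 ('H'): step: R->1, L=4; H->plug->H->R->B->L->D->refl->B->L'->E->R'->G->plug->G
Char 10 ('E'): step: R->2, L=4; E->plug->E->R->G->L->A->refl->G->L'->H->R'->A->plug->D
Final: ciphertext=CEBCAEEFGD, RIGHT=2, LEFT=4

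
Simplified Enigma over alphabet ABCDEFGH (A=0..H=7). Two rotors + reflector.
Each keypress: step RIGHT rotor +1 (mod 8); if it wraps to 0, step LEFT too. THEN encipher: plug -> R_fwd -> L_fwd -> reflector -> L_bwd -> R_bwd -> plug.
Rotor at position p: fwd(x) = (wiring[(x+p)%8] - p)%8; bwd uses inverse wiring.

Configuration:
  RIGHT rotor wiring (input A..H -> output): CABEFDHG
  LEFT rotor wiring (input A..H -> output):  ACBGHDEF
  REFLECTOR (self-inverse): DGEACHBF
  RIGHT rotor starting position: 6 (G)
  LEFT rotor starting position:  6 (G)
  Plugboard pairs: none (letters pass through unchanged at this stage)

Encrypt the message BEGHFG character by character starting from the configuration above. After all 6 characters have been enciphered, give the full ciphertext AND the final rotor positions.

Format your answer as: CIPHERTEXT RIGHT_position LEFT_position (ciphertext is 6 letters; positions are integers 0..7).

Char 1 ('B'): step: R->7, L=6; B->plug->B->R->D->L->E->refl->C->L'->C->R'->D->plug->D
Char 2 ('E'): step: R->0, L->7 (L advanced); E->plug->E->R->F->L->A->refl->D->L'->C->R'->A->plug->A
Char 3 ('G'): step: R->1, L=7; G->plug->G->R->F->L->A->refl->D->L'->C->R'->E->plug->E
Char 4 ('H'): step: R->2, L=7; H->plug->H->R->G->L->E->refl->C->L'->D->R'->C->plug->C
Char 5 ('F'): step: R->3, L=7; F->plug->F->R->H->L->F->refl->H->L'->E->R'->D->plug->D
Char 6 ('G'): step: R->4, L=7; G->plug->G->R->F->L->A->refl->D->L'->C->R'->D->plug->D
Final: ciphertext=DAECDD, RIGHT=4, LEFT=7

Answer: DAECDD 4 7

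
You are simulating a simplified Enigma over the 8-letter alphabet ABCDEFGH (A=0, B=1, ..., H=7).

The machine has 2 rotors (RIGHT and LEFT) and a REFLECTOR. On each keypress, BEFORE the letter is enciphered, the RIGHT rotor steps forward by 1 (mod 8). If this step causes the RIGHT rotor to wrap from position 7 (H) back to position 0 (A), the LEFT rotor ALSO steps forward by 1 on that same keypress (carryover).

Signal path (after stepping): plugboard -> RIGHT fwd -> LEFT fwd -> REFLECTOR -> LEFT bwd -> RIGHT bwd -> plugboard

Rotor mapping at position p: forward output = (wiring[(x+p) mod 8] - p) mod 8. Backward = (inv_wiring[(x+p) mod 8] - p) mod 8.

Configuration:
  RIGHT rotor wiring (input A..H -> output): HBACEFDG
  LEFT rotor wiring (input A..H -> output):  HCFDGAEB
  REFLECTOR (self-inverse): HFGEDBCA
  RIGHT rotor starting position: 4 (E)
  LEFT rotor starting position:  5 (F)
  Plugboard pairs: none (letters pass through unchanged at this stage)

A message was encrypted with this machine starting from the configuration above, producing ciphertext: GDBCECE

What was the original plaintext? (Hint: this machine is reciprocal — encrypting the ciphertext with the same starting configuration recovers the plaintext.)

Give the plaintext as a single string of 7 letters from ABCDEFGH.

Answer: CGCAHGB

Derivation:
Char 1 ('G'): step: R->5, L=5; G->plug->G->R->F->L->A->refl->H->L'->B->R'->C->plug->C
Char 2 ('D'): step: R->6, L=5; D->plug->D->R->D->L->C->refl->G->L'->G->R'->G->plug->G
Char 3 ('B'): step: R->7, L=5; B->plug->B->R->A->L->D->refl->E->L'->C->R'->C->plug->C
Char 4 ('C'): step: R->0, L->6 (L advanced); C->plug->C->R->A->L->G->refl->C->L'->H->R'->A->plug->A
Char 5 ('E'): step: R->1, L=6; E->plug->E->R->E->L->H->refl->A->L'->G->R'->H->plug->H
Char 6 ('C'): step: R->2, L=6; C->plug->C->R->C->L->B->refl->F->L'->F->R'->G->plug->G
Char 7 ('E'): step: R->3, L=6; E->plug->E->R->D->L->E->refl->D->L'->B->R'->B->plug->B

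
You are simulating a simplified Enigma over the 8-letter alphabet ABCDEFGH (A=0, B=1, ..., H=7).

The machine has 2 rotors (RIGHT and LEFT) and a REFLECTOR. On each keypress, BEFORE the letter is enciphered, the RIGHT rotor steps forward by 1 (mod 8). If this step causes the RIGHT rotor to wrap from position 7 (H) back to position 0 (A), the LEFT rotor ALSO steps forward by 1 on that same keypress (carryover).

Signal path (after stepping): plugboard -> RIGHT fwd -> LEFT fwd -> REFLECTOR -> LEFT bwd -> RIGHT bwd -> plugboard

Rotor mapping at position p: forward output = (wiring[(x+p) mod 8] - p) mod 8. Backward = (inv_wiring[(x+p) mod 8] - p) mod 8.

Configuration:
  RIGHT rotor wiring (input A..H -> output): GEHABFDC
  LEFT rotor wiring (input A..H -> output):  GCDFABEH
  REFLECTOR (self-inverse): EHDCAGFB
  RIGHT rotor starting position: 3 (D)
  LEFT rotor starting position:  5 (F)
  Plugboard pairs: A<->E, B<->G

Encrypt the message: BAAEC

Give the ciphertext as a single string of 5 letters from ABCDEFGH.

Answer: GFBAE

Derivation:
Char 1 ('B'): step: R->4, L=5; B->plug->G->R->D->L->B->refl->H->L'->B->R'->B->plug->G
Char 2 ('A'): step: R->5, L=5; A->plug->E->R->H->L->D->refl->C->L'->C->R'->F->plug->F
Char 3 ('A'): step: R->6, L=5; A->plug->E->R->B->L->H->refl->B->L'->D->R'->G->plug->B
Char 4 ('E'): step: R->7, L=5; E->plug->A->R->D->L->B->refl->H->L'->B->R'->E->plug->A
Char 5 ('C'): step: R->0, L->6 (L advanced); C->plug->C->R->H->L->D->refl->C->L'->G->R'->A->plug->E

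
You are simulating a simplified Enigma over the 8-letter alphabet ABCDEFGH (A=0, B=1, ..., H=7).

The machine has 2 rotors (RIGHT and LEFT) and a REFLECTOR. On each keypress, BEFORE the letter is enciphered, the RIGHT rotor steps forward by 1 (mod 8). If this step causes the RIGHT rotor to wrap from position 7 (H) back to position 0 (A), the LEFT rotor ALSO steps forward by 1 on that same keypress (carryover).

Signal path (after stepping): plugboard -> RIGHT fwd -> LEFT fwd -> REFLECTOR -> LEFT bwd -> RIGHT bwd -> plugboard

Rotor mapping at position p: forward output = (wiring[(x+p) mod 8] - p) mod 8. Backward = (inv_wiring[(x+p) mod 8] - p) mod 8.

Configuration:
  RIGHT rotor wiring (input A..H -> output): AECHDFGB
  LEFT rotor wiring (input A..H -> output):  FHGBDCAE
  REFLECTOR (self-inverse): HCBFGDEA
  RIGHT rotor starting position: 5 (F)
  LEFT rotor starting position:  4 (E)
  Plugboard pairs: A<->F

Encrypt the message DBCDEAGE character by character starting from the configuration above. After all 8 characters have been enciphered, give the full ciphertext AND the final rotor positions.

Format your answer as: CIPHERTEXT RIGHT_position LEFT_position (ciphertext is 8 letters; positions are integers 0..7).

Answer: EFEFBFFH 5 5

Derivation:
Char 1 ('D'): step: R->6, L=4; D->plug->D->R->G->L->C->refl->B->L'->E->R'->E->plug->E
Char 2 ('B'): step: R->7, L=4; B->plug->B->R->B->L->G->refl->E->L'->C->R'->A->plug->F
Char 3 ('C'): step: R->0, L->5 (L advanced); C->plug->C->R->C->L->H->refl->A->L'->D->R'->E->plug->E
Char 4 ('D'): step: R->1, L=5; D->plug->D->R->C->L->H->refl->A->L'->D->R'->A->plug->F
Char 5 ('E'): step: R->2, L=5; E->plug->E->R->E->L->C->refl->B->L'->F->R'->B->plug->B
Char 6 ('A'): step: R->3, L=5; A->plug->F->R->F->L->B->refl->C->L'->E->R'->A->plug->F
Char 7 ('G'): step: R->4, L=5; G->plug->G->R->G->L->E->refl->G->L'->H->R'->A->plug->F
Char 8 ('E'): step: R->5, L=5; E->plug->E->R->H->L->G->refl->E->L'->G->R'->H->plug->H
Final: ciphertext=EFEFBFFH, RIGHT=5, LEFT=5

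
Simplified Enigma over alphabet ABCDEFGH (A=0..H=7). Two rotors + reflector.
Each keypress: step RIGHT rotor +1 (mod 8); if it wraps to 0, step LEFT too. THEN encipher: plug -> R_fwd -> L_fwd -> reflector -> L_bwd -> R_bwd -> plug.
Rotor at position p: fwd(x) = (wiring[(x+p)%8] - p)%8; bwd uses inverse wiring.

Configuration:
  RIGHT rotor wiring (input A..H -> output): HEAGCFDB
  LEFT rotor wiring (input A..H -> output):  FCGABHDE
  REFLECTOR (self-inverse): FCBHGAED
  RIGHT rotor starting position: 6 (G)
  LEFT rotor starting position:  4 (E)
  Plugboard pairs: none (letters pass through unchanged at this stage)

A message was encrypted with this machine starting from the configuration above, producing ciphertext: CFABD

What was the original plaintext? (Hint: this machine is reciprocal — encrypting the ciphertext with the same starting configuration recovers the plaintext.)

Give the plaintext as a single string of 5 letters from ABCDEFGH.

Char 1 ('C'): step: R->7, L=4; C->plug->C->R->F->L->G->refl->E->L'->H->R'->E->plug->E
Char 2 ('F'): step: R->0, L->5 (L advanced); F->plug->F->R->F->L->B->refl->C->L'->A->R'->C->plug->C
Char 3 ('A'): step: R->1, L=5; A->plug->A->R->D->L->A->refl->F->L'->E->R'->E->plug->E
Char 4 ('B'): step: R->2, L=5; B->plug->B->R->E->L->F->refl->A->L'->D->R'->D->plug->D
Char 5 ('D'): step: R->3, L=5; D->plug->D->R->A->L->C->refl->B->L'->F->R'->H->plug->H

Answer: ECEDH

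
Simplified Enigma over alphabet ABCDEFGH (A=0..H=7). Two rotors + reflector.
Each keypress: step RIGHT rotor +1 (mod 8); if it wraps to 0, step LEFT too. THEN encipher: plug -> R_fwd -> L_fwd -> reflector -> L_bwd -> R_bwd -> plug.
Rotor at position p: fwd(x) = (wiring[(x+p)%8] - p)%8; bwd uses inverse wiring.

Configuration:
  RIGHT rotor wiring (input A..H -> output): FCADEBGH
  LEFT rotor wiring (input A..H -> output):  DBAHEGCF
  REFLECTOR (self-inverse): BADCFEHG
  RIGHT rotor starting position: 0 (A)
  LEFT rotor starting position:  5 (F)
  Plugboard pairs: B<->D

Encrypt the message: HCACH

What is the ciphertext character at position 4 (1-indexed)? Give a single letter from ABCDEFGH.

Char 1 ('H'): step: R->1, L=5; H->plug->H->R->E->L->E->refl->F->L'->B->R'->A->plug->A
Char 2 ('C'): step: R->2, L=5; C->plug->C->R->C->L->A->refl->B->L'->A->R'->H->plug->H
Char 3 ('A'): step: R->3, L=5; A->plug->A->R->A->L->B->refl->A->L'->C->R'->F->plug->F
Char 4 ('C'): step: R->4, L=5; C->plug->C->R->C->L->A->refl->B->L'->A->R'->A->plug->A

A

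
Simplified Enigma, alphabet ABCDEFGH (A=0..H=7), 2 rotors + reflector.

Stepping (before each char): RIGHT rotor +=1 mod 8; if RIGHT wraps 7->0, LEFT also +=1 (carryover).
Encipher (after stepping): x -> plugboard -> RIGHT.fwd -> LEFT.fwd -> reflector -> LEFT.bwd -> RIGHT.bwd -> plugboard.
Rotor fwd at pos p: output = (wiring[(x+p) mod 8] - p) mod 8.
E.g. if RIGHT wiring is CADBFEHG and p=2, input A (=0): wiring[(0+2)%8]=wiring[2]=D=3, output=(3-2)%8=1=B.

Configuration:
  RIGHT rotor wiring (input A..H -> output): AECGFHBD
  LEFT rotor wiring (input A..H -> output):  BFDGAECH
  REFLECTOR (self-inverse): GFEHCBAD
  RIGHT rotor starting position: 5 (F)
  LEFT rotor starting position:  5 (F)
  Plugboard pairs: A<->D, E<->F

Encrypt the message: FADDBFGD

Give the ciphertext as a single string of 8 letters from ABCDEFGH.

Char 1 ('F'): step: R->6, L=5; F->plug->E->R->E->L->A->refl->G->L'->F->R'->B->plug->B
Char 2 ('A'): step: R->7, L=5; A->plug->D->R->D->L->E->refl->C->L'->C->R'->H->plug->H
Char 3 ('D'): step: R->0, L->6 (L advanced); D->plug->A->R->A->L->E->refl->C->L'->G->R'->D->plug->A
Char 4 ('D'): step: R->1, L=6; D->plug->A->R->D->L->H->refl->D->L'->C->R'->G->plug->G
Char 5 ('B'): step: R->2, L=6; B->plug->B->R->E->L->F->refl->B->L'->B->R'->F->plug->E
Char 6 ('F'): step: R->3, L=6; F->plug->E->R->A->L->E->refl->C->L'->G->R'->D->plug->A
Char 7 ('G'): step: R->4, L=6; G->plug->G->R->G->L->C->refl->E->L'->A->R'->F->plug->E
Char 8 ('D'): step: R->5, L=6; D->plug->A->R->C->L->D->refl->H->L'->D->R'->D->plug->A

Answer: BHAGEAEA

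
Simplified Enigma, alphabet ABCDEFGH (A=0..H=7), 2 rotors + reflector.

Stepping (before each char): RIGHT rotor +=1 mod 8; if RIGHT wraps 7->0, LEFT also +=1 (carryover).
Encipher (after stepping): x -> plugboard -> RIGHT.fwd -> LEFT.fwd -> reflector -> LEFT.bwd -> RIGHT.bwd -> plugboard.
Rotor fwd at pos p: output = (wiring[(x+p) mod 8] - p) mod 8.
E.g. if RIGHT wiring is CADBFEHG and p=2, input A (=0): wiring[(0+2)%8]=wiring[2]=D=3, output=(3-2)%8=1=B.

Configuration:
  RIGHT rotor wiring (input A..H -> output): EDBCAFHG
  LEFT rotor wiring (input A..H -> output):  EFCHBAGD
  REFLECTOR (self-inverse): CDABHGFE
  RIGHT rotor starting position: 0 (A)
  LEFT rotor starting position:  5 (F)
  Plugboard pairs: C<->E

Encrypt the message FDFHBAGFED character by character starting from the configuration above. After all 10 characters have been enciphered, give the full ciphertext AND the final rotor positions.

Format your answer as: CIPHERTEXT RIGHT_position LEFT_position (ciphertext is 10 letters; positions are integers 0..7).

Answer: CAGAGBEHAF 2 6

Derivation:
Char 1 ('F'): step: R->1, L=5; F->plug->F->R->G->L->C->refl->A->L'->E->R'->E->plug->C
Char 2 ('D'): step: R->2, L=5; D->plug->D->R->D->L->H->refl->E->L'->H->R'->A->plug->A
Char 3 ('F'): step: R->3, L=5; F->plug->F->R->B->L->B->refl->D->L'->A->R'->G->plug->G
Char 4 ('H'): step: R->4, L=5; H->plug->H->R->G->L->C->refl->A->L'->E->R'->A->plug->A
Char 5 ('B'): step: R->5, L=5; B->plug->B->R->C->L->G->refl->F->L'->F->R'->G->plug->G
Char 6 ('A'): step: R->6, L=5; A->plug->A->R->B->L->B->refl->D->L'->A->R'->B->plug->B
Char 7 ('G'): step: R->7, L=5; G->plug->G->R->G->L->C->refl->A->L'->E->R'->C->plug->E
Char 8 ('F'): step: R->0, L->6 (L advanced); F->plug->F->R->F->L->B->refl->D->L'->G->R'->H->plug->H
Char 9 ('E'): step: R->1, L=6; E->plug->C->R->B->L->F->refl->G->L'->C->R'->A->plug->A
Char 10 ('D'): step: R->2, L=6; D->plug->D->R->D->L->H->refl->E->L'->E->R'->F->plug->F
Final: ciphertext=CAGAGBEHAF, RIGHT=2, LEFT=6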